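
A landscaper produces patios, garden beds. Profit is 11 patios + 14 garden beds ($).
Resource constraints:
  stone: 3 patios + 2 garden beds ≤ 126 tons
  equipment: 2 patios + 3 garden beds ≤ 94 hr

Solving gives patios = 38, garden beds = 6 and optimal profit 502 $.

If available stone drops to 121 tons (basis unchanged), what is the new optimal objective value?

497

Both stone and equipment are binding at x*.
From A_Bᵀ y = c: 3·y_stone + 2·y_equipment = 11; 2·y_stone + 3·y_equipment = 14.
This yields shadow prices y_stone = 1, y_equipment = 4.
Δz = y_stone·Δb = 1 × (-5) = -5, so new z* = 502 − 5 = 497.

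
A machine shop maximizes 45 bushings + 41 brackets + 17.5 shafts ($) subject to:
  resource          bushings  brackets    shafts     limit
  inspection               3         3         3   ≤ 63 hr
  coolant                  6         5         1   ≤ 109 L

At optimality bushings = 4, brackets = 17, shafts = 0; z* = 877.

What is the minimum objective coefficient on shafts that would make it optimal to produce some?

Both inspection and coolant are binding at x*.
From A_Bᵀ y = c: 3·y_inspection + 6·y_coolant = 45; 3·y_inspection + 5·y_coolant = 41.
Solving: y_inspection = 7, y_coolant = 4.
shafts enters the basis when its profit ≥ yᵀa₃ = 7·3 + 4·1 = 25.

25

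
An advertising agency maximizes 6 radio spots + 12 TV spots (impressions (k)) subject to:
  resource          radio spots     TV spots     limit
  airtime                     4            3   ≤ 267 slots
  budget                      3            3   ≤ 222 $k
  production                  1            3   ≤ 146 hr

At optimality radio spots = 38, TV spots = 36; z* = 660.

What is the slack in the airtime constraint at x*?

7

airtime used = 4·38 + 3·36 = 260; slack = 267 − 260 = 7.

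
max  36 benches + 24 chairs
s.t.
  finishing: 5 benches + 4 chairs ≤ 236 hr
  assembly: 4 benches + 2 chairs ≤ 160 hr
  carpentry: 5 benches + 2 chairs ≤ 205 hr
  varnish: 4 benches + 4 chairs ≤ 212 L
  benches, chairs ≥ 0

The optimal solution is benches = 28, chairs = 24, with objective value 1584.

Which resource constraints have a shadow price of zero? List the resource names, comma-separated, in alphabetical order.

finishing: 236/236 (binding)
assembly: 160/160 (binding)
carpentry: 188/205 (slack 17)
varnish: 208/212 (slack 4)
By complementary slackness, a constraint with positive slack has shadow price 0 → carpentry, varnish.

carpentry, varnish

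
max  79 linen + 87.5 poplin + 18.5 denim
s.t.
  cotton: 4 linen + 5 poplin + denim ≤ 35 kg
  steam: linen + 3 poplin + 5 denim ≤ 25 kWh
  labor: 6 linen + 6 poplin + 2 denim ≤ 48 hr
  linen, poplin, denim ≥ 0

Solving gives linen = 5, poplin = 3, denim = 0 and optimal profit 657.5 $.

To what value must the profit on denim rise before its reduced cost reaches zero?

23.5

Binding: cotton and labor. Non-binding: steam (11 unused).
By complementary slackness, y = 0 for the non-binding constraint.
Dual feasibility on the basic columns requires 4·y_cotton + 6·y_labor = 79, 5·y_cotton + 6·y_labor = 87.5.
Solving: y_cotton = 8.5, y_labor = 7.5.
denim enters the basis when its profit ≥ yᵀa₃ = 8.5·1 + 7.5·2 = 23.5.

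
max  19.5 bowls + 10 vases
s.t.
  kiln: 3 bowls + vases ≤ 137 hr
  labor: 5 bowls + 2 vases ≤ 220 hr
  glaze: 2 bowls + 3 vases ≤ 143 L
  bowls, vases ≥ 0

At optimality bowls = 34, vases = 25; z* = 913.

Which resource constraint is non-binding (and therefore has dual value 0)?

kiln

kiln: 127/137 (slack 10)
labor: 220/220 (binding)
glaze: 143/143 (binding)
By complementary slackness, a constraint with positive slack has shadow price 0 → kiln.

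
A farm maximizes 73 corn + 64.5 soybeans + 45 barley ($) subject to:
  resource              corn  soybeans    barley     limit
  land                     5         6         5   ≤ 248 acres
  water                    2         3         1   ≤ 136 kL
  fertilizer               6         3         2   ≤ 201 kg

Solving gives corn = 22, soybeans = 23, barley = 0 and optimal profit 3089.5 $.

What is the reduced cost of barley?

-6

At the optimum: land uses 248 of 248 (binding); water uses 113 of 136 (slack = 23); fertilizer uses 201 of 201 (binding).
Since water is not tight, its dual is 0.
From A_Bᵀ y = c: 5·y_land + 6·y_fertilizer = 73; 6·y_land + 3·y_fertilizer = 64.5.
→ y_land = 8 and y_fertilizer = 5.5.
Reduced cost of barley: c₃ − yᵀa₃ = 45 − (8·5 + 5.5·2) = 45 − 51 = -6.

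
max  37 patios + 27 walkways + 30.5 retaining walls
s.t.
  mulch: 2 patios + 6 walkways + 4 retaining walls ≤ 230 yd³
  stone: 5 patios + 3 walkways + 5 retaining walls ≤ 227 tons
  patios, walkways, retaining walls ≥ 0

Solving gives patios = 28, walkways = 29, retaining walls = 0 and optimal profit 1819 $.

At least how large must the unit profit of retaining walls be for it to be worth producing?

39

Both mulch and stone are binding at x*.
From A_Bᵀ y = c: 2·y_mulch + 5·y_stone = 37; 6·y_mulch + 3·y_stone = 27.
Solving: y_mulch = 1, y_stone = 7.
retaining walls enters the basis when its profit ≥ yᵀa₃ = 1·4 + 7·5 = 39.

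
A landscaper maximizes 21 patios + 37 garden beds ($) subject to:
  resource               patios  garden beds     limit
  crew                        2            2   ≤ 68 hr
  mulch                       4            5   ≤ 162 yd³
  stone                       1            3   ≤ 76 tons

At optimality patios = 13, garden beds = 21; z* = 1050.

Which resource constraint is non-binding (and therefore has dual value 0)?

mulch

crew: 68/68 (binding)
mulch: 157/162 (slack 5)
stone: 76/76 (binding)
By complementary slackness, a constraint with positive slack has shadow price 0 → mulch.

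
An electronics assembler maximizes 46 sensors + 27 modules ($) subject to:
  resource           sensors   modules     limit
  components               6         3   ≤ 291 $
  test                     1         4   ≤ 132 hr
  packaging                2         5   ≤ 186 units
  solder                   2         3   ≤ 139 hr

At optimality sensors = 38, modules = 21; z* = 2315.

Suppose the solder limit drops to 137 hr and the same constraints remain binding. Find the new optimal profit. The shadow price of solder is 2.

2311

Δb = -2, so new z* = 2315 + (2)·(-2) = 2315 − 4 = 2311.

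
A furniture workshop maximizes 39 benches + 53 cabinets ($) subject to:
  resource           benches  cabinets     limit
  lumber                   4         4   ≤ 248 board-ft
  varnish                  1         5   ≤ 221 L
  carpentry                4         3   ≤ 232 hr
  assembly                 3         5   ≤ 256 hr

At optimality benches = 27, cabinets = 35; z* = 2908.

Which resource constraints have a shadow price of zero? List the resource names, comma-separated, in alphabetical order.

carpentry, varnish

lumber: 248/248 (binding)
varnish: 202/221 (slack 19)
carpentry: 213/232 (slack 19)
assembly: 256/256 (binding)
By complementary slackness, a constraint with positive slack has shadow price 0 → carpentry, varnish.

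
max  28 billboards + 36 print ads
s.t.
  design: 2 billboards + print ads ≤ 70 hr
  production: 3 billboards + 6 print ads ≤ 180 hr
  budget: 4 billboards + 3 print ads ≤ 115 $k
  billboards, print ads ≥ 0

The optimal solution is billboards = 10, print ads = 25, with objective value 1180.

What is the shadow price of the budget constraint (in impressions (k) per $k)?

Check each constraint at x*: design 45/70 (slack 25); production 180/180 (tight); budget 115/115 (tight).
By complementary slackness, y = 0 for the non-binding constraint.
Dual feasibility on the basic columns requires 3·y_production + 4·y_budget = 28, 6·y_production + 3·y_budget = 36.
This yields shadow prices y_production = 4, y_budget = 4.
Shadow price of budget = 4.

4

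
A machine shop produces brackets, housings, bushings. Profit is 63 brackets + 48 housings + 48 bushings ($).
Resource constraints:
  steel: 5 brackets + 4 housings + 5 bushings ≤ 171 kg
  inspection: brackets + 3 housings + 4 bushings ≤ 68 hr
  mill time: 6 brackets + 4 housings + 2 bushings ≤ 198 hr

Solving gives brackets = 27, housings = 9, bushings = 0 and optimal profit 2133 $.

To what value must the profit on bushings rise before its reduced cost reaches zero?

Check each constraint at x*: steel 171/171 (tight); inspection 54/68 (slack 14); mill time 198/198 (tight).
Since inspection is not tight, its dual is 0.
Dual feasibility on the basic columns requires 5·y_steel + 6·y_mill time = 63, 4·y_steel + 4·y_mill time = 48.
This yields shadow prices y_steel = 9, y_mill time = 3.
bushings enters the basis when its profit ≥ yᵀa₃ = 9·5 + 3·2 = 51.

51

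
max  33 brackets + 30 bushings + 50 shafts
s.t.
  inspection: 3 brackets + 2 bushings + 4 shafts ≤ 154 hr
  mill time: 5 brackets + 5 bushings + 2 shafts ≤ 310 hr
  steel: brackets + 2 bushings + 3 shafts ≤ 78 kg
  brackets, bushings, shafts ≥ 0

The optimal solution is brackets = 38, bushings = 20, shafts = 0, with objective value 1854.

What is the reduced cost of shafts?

At the optimum: inspection uses 154 of 154 (binding); mill time uses 290 of 310 (slack = 20); steel uses 78 of 78 (binding).
Slack constraints have shadow price 0 (complementary slackness).
The binding rows give the dual system: 3·y_inspection + 1·y_steel = 33 and 2·y_inspection + 2·y_steel = 30.
→ y_inspection = 9 and y_steel = 6.
Reduced cost of shafts: c₃ − yᵀa₃ = 50 − (9·4 + 6·3) = 50 − 54 = -4.

-4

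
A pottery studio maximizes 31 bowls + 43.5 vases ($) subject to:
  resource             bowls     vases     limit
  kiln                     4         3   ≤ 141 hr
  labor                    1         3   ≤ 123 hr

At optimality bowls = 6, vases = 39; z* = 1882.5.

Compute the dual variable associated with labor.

At the optimum: kiln uses 141 of 141 (binding); labor uses 123 of 123 (binding).
From A_Bᵀ y = c: 4·y_kiln + 1·y_labor = 31; 3·y_kiln + 3·y_labor = 43.5.
Solving: y_kiln = 5.5, y_labor = 9.
Shadow price of labor = 9.

9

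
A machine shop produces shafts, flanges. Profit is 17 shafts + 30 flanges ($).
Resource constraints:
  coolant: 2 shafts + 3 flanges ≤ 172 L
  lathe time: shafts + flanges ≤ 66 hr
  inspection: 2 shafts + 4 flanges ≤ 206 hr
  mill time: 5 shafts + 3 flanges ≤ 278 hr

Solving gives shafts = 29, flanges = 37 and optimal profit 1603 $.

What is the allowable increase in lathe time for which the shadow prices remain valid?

Binding constraints: lathe time, inspection. The basis is B = [[1,1],[2,4]] with det 2.
Per unit increase in lathe time, x* moves by d = (2, -1).
The basis stays optimal until coolant becomes binding; allowable increase = 3 hr.

3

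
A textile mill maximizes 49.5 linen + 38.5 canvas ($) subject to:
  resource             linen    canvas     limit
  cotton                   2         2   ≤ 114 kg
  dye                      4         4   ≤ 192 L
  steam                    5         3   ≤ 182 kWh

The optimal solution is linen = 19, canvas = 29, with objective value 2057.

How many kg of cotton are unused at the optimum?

18

cotton used = 2·19 + 2·29 = 96; slack = 114 − 96 = 18.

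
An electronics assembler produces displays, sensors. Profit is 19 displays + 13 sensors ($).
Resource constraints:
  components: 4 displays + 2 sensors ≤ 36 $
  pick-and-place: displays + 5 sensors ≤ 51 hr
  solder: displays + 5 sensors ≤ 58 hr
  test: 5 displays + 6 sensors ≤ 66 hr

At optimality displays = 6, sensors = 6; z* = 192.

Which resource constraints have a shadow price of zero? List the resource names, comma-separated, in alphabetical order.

components: 36/36 (binding)
pick-and-place: 36/51 (slack 15)
solder: 36/58 (slack 22)
test: 66/66 (binding)
By complementary slackness, a constraint with positive slack has shadow price 0 → pick-and-place, solder.

pick-and-place, solder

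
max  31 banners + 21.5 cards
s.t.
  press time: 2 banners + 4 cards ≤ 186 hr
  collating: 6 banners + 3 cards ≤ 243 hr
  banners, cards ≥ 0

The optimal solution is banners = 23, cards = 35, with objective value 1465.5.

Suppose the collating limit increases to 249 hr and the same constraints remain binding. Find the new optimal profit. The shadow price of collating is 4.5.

Δb = 6, so new z* = 1465.5 + (4.5)·(6) = 1465.5 + 27 = 1492.5.

1492.5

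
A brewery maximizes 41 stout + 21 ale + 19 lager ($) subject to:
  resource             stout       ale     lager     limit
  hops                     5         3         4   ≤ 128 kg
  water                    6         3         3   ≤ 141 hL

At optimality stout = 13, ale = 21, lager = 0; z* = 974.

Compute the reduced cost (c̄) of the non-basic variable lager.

-3

At the optimum: hops uses 128 of 128 (binding); water uses 141 of 141 (binding).
From A_Bᵀ y = c: 5·y_hops + 6·y_water = 41; 3·y_hops + 3·y_water = 21.
Solving: y_hops = 1, y_water = 6.
Reduced cost of lager: c₃ − yᵀa₃ = 19 − (1·4 + 6·3) = 19 − 22 = -3.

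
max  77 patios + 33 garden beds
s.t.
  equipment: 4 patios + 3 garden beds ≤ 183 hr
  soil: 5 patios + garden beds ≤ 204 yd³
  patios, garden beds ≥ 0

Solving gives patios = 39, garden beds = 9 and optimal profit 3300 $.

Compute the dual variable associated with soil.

9

At the optimum: equipment uses 183 of 183 (binding); soil uses 204 of 204 (binding).
Dual feasibility on the basic columns requires 4·y_equipment + 5·y_soil = 77, 3·y_equipment + 1·y_soil = 33.
→ y_equipment = 8 and y_soil = 9.
Shadow price of soil = 9.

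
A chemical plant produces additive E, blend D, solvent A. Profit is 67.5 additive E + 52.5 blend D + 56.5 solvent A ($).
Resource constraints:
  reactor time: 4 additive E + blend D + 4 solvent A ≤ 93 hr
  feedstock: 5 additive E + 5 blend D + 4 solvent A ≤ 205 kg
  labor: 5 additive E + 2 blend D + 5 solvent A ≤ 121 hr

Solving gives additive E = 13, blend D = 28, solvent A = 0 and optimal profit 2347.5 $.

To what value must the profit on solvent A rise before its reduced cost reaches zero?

59

Binding: feedstock and labor. Non-binding: reactor time (13 unused).
By complementary slackness, y = 0 for the non-binding constraint.
The binding rows give the dual system: 5·y_feedstock + 5·y_labor = 67.5 and 5·y_feedstock + 2·y_labor = 52.5.
Solving: y_feedstock = 8.5, y_labor = 5.
solvent A enters the basis when its profit ≥ yᵀa₃ = 8.5·4 + 5·5 = 59.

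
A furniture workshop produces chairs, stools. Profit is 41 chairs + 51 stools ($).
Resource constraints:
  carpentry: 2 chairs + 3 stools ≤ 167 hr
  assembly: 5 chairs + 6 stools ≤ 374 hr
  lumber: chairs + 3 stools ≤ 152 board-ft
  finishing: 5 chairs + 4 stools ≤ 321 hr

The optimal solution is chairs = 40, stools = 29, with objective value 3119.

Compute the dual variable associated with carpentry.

3

Binding: carpentry and assembly. Non-binding: lumber (25 unused), finishing (5 unused).
Slack constraints have shadow price 0 (complementary slackness).
The binding rows give the dual system: 2·y_carpentry + 5·y_assembly = 41 and 3·y_carpentry + 6·y_assembly = 51.
Solving: y_carpentry = 3, y_assembly = 7.
Shadow price of carpentry = 3.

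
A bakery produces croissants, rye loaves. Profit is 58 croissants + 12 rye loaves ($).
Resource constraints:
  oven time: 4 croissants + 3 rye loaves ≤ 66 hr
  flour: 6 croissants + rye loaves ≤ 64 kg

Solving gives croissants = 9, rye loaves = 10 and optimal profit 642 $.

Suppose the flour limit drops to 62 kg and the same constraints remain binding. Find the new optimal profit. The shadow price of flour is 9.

Δb = -2, so new z* = 642 + (9)·(-2) = 642 − 18 = 624.

624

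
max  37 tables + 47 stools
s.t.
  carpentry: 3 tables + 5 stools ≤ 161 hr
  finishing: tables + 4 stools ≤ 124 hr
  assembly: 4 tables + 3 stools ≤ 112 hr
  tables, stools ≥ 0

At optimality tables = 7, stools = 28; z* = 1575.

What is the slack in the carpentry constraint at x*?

carpentry used = 3·7 + 5·28 = 161; slack = 161 − 161 = 0.

0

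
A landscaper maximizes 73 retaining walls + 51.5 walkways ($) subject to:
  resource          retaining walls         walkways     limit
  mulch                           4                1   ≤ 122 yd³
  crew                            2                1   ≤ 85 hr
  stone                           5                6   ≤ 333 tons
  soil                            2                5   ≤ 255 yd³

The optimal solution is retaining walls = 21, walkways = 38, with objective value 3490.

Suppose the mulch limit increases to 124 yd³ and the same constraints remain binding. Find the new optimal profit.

3509

At the optimum: mulch uses 122 of 122 (binding); crew uses 80 of 85 (slack = 5); stone uses 333 of 333 (binding); soil uses 232 of 255 (slack = 23).
Since crew, soil are not tight, their duals are 0.
The binding rows give the dual system: 4·y_mulch + 5·y_stone = 73 and 1·y_mulch + 6·y_stone = 51.5.
This yields shadow prices y_mulch = 9.5, y_stone = 7.
Δz = y_mulch·Δb = 9.5 × (2) = 19, so new z* = 3490 + 19 = 3509.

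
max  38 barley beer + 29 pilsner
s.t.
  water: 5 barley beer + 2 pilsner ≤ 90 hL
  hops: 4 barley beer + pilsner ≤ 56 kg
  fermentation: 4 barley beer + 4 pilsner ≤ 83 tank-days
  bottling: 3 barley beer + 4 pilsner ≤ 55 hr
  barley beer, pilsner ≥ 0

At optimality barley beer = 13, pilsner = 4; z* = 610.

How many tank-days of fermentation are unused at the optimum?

fermentation used = 4·13 + 4·4 = 68; slack = 83 − 68 = 15.

15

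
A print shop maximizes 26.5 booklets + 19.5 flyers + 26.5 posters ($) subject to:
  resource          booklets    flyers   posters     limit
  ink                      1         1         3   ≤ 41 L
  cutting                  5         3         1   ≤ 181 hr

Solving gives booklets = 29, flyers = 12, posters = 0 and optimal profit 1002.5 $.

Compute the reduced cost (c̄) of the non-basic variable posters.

Both ink and cutting are binding at x*.
The binding rows give the dual system: 1·y_ink + 5·y_cutting = 26.5 and 1·y_ink + 3·y_cutting = 19.5.
Solving: y_ink = 9, y_cutting = 3.5.
Reduced cost of posters: c₃ − yᵀa₃ = 26.5 − (9·3 + 3.5·1) = 26.5 − 30.5 = -4.

-4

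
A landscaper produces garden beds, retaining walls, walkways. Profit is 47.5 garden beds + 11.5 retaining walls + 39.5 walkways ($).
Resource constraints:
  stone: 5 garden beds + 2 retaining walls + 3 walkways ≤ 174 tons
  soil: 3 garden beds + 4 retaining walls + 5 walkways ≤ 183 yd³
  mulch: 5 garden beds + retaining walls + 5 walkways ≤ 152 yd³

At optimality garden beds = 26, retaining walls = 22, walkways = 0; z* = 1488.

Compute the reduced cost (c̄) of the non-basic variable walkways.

At the optimum: stone uses 174 of 174 (binding); soil uses 166 of 183 (slack = 17); mulch uses 152 of 152 (binding).
Since soil is not tight, its dual is 0.
Dual feasibility on the basic columns requires 5·y_stone + 5·y_mulch = 47.5, 2·y_stone + 1·y_mulch = 11.5.
This yields shadow prices y_stone = 2, y_mulch = 7.5.
Reduced cost of walkways: c₃ − yᵀa₃ = 39.5 − (2·3 + 7.5·5) = 39.5 − 43.5 = -4.

-4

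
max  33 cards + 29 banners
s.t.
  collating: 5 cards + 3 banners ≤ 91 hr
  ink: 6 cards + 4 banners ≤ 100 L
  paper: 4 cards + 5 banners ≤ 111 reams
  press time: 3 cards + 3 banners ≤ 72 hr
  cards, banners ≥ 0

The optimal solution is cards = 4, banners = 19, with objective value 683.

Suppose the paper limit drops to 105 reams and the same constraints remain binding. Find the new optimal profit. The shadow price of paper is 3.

665

Δb = -6, so new z* = 683 + (3)·(-6) = 683 − 18 = 665.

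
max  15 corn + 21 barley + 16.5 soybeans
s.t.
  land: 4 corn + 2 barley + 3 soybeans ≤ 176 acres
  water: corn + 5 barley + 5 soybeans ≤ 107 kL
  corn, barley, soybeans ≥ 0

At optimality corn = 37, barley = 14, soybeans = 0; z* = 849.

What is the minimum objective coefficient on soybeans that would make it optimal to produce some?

Both land and water are binding at x*.
Dual feasibility on the basic columns requires 4·y_land + 1·y_water = 15, 2·y_land + 5·y_water = 21.
This yields shadow prices y_land = 3, y_water = 3.
soybeans enters the basis when its profit ≥ yᵀa₃ = 3·3 + 3·5 = 24.

24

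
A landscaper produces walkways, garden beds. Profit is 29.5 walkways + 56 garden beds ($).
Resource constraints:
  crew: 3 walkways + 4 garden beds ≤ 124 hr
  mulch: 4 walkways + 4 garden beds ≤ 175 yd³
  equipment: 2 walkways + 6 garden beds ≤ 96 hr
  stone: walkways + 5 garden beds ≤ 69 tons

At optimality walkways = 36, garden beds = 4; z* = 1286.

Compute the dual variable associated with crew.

6.5

Binding: crew and equipment. Non-binding: mulch (15 unused), stone (13 unused).
Since mulch, stone are not tight, their duals are 0.
Dual feasibility on the basic columns requires 3·y_crew + 2·y_equipment = 29.5, 4·y_crew + 6·y_equipment = 56.
→ y_crew = 6.5 and y_equipment = 5.
Shadow price of crew = 6.5.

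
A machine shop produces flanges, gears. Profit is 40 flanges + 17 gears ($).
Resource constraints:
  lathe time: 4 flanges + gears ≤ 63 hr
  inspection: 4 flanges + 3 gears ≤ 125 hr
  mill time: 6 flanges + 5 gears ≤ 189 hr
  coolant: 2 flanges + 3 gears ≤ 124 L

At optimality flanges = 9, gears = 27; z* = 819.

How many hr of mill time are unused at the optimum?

0

mill time used = 6·9 + 5·27 = 189; slack = 189 − 189 = 0.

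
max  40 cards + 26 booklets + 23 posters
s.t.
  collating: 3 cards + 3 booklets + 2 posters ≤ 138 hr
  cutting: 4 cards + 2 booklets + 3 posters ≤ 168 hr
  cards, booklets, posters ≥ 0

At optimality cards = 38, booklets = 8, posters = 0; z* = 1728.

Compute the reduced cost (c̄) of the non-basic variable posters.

-6

Both collating and cutting are binding at x*.
The binding rows give the dual system: 3·y_collating + 4·y_cutting = 40 and 3·y_collating + 2·y_cutting = 26.
Solving: y_collating = 4, y_cutting = 7.
Reduced cost of posters: c₃ − yᵀa₃ = 23 − (4·2 + 7·3) = 23 − 29 = -6.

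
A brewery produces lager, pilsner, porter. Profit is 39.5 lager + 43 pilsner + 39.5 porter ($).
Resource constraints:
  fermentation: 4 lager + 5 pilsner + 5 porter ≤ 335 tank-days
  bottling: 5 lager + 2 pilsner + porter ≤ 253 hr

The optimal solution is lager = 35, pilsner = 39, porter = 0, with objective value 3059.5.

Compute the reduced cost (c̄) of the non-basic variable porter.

At the optimum: fermentation uses 335 of 335 (binding); bottling uses 253 of 253 (binding).
From A_Bᵀ y = c: 4·y_fermentation + 5·y_bottling = 39.5; 5·y_fermentation + 2·y_bottling = 43.
This yields shadow prices y_fermentation = 8, y_bottling = 1.5.
Reduced cost of porter: c₃ − yᵀa₃ = 39.5 − (8·5 + 1.5·1) = 39.5 − 41.5 = -2.

-2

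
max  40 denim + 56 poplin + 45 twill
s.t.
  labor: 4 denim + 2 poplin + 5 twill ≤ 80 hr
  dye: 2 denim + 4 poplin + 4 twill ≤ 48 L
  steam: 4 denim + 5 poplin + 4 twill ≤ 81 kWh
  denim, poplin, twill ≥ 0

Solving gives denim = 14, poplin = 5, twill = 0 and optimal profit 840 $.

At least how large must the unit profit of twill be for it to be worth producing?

Check each constraint at x*: labor 66/80 (slack 14); dye 48/48 (tight); steam 81/81 (tight).
Slack constraints have shadow price 0 (complementary slackness).
From A_Bᵀ y = c: 2·y_dye + 4·y_steam = 40; 4·y_dye + 5·y_steam = 56.
→ y_dye = 4 and y_steam = 8.
twill enters the basis when its profit ≥ yᵀa₃ = 4·4 + 8·4 = 48.

48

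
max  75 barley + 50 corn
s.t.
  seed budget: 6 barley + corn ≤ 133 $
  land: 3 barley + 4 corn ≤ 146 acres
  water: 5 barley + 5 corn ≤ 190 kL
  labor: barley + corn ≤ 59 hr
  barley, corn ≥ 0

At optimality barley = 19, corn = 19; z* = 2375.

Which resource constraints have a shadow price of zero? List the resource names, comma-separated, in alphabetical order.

labor, land

seed budget: 133/133 (binding)
land: 133/146 (slack 13)
water: 190/190 (binding)
labor: 38/59 (slack 21)
By complementary slackness, a constraint with positive slack has shadow price 0 → labor, land.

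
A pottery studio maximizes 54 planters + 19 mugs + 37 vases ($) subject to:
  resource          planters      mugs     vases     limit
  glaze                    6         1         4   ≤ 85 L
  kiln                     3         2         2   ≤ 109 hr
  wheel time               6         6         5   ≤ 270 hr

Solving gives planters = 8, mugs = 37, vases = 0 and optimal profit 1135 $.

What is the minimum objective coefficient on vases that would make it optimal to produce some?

Check each constraint at x*: glaze 85/85 (tight); kiln 98/109 (slack 11); wheel time 270/270 (tight).
Since kiln is not tight, its dual is 0.
The binding rows give the dual system: 6·y_glaze + 6·y_wheel time = 54 and 1·y_glaze + 6·y_wheel time = 19.
Solving: y_glaze = 7, y_wheel time = 2.
vases enters the basis when its profit ≥ yᵀa₃ = 7·4 + 2·5 = 38.

38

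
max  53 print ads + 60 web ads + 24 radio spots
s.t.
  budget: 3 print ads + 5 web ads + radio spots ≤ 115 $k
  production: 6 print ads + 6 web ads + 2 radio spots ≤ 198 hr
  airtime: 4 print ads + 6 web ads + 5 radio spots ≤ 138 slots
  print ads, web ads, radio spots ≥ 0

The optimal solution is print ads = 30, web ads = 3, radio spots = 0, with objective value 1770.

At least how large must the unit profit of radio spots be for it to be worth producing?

30.5

Check each constraint at x*: budget 105/115 (slack 10); production 198/198 (tight); airtime 138/138 (tight).
By complementary slackness, y = 0 for the non-binding constraint.
From A_Bᵀ y = c: 6·y_production + 4·y_airtime = 53; 6·y_production + 6·y_airtime = 60.
Solving: y_production = 6.5, y_airtime = 3.5.
radio spots enters the basis when its profit ≥ yᵀa₃ = 6.5·2 + 3.5·5 = 30.5.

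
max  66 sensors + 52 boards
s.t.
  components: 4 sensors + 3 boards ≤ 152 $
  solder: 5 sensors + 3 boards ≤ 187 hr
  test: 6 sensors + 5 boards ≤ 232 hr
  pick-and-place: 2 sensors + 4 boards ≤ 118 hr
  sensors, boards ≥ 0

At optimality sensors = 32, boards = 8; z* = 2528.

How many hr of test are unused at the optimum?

test used = 6·32 + 5·8 = 232; slack = 232 − 232 = 0.

0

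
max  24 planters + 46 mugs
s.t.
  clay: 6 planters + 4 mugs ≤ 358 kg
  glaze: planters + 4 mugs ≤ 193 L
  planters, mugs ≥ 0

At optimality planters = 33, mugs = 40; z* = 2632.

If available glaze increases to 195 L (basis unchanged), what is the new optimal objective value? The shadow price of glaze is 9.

2650

Δb = 2, so new z* = 2632 + (9)·(2) = 2632 + 18 = 2650.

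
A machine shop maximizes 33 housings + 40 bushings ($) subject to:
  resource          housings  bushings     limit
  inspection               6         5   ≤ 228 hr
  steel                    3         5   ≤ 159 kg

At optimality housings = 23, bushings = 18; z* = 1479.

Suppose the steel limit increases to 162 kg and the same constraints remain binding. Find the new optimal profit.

1494

At the optimum: inspection uses 228 of 228 (binding); steel uses 159 of 159 (binding).
From A_Bᵀ y = c: 6·y_inspection + 3·y_steel = 33; 5·y_inspection + 5·y_steel = 40.
→ y_inspection = 3 and y_steel = 5.
Δz = y_steel·Δb = 5 × (3) = 15, so new z* = 1479 + 15 = 1494.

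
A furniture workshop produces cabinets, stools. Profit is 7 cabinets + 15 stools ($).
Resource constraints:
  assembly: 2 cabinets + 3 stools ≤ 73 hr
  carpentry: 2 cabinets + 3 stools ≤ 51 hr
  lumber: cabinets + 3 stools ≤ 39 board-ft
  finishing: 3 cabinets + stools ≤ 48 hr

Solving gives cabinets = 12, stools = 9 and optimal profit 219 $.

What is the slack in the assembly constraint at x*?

22

assembly used = 2·12 + 3·9 = 51; slack = 73 − 51 = 22.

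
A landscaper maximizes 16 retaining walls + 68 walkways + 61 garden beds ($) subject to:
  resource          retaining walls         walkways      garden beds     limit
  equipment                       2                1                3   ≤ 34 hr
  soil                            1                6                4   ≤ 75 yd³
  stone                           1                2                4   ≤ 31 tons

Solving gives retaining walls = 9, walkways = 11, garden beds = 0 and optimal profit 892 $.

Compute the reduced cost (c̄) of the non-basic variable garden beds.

Binding: soil and stone. Non-binding: equipment (5 unused).
Slack constraints have shadow price 0 (complementary slackness).
From A_Bᵀ y = c: 1·y_soil + 1·y_stone = 16; 6·y_soil + 2·y_stone = 68.
→ y_soil = 9 and y_stone = 7.
Reduced cost of garden beds: c₃ − yᵀa₃ = 61 − (9·4 + 7·4) = 61 − 64 = -3.

-3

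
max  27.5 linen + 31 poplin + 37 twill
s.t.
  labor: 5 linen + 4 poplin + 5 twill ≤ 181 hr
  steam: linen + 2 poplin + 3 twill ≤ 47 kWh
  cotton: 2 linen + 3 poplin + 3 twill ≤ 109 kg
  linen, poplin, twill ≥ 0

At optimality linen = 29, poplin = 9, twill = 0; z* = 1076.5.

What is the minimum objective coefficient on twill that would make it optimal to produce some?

Binding: labor and steam. Non-binding: cotton (24 unused).
Since cotton is not tight, its dual is 0.
Dual feasibility on the basic columns requires 5·y_labor + 1·y_steam = 27.5, 4·y_labor + 2·y_steam = 31.
→ y_labor = 4 and y_steam = 7.5.
twill enters the basis when its profit ≥ yᵀa₃ = 4·5 + 7.5·3 = 42.5.

42.5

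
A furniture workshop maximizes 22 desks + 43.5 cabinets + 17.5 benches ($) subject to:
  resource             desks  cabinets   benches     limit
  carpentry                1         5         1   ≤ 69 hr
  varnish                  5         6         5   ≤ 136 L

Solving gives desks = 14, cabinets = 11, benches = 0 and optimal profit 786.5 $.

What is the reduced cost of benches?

-4.5

At the optimum: carpentry uses 69 of 69 (binding); varnish uses 136 of 136 (binding).
Dual feasibility on the basic columns requires 1·y_carpentry + 5·y_varnish = 22, 5·y_carpentry + 6·y_varnish = 43.5.
→ y_carpentry = 4.5 and y_varnish = 3.5.
Reduced cost of benches: c₃ − yᵀa₃ = 17.5 − (4.5·1 + 3.5·5) = 17.5 − 22 = -4.5.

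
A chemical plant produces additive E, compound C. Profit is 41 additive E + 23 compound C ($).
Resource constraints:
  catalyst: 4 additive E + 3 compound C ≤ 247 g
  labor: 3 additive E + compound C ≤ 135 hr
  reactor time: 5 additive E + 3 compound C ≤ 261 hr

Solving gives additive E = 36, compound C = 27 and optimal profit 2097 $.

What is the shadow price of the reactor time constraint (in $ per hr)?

Binding: labor and reactor time. Non-binding: catalyst (22 unused).
Slack constraints have shadow price 0 (complementary slackness).
From A_Bᵀ y = c: 3·y_labor + 5·y_reactor time = 41; 1·y_labor + 3·y_reactor time = 23.
This yields shadow prices y_labor = 2, y_reactor time = 7.
Shadow price of reactor time = 7.

7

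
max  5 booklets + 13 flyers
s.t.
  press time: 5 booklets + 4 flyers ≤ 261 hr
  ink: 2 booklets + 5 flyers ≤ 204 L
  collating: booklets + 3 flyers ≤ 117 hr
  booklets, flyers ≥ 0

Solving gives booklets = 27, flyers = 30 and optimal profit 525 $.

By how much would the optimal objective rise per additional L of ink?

At the optimum: press time uses 255 of 261 (slack = 6); ink uses 204 of 204 (binding); collating uses 117 of 117 (binding).
Slack constraints have shadow price 0 (complementary slackness).
From A_Bᵀ y = c: 2·y_ink + 1·y_collating = 5; 5·y_ink + 3·y_collating = 13.
→ y_ink = 2 and y_collating = 1.
Shadow price of ink = 2.

2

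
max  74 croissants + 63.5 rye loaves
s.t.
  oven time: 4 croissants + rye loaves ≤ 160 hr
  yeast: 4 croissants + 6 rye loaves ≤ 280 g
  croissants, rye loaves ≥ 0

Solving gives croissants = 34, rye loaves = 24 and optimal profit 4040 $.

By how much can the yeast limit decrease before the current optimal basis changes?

120

Binding constraints: oven time, yeast. The basis is B = [[4,1],[4,6]] with det 20.
Per unit decrease in yeast, x* moves by d = (0.05, -0.2).
The basis stays optimal until rye loaves reaches 0; allowable decrease = 120 g.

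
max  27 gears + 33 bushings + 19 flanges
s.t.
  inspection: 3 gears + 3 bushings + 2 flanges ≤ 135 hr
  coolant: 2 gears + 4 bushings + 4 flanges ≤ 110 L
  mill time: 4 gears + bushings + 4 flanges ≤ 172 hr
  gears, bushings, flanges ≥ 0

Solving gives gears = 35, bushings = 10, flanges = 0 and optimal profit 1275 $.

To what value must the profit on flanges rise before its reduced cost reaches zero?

Check each constraint at x*: inspection 135/135 (tight); coolant 110/110 (tight); mill time 150/172 (slack 22).
Slack constraints have shadow price 0 (complementary slackness).
The binding rows give the dual system: 3·y_inspection + 2·y_coolant = 27 and 3·y_inspection + 4·y_coolant = 33.
This yields shadow prices y_inspection = 7, y_coolant = 3.
flanges enters the basis when its profit ≥ yᵀa₃ = 7·2 + 3·4 = 26.

26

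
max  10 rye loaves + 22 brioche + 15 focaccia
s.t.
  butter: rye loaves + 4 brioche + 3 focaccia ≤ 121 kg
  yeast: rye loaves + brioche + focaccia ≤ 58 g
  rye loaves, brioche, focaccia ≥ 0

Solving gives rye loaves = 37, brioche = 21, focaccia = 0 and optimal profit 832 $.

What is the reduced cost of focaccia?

Both butter and yeast are binding at x*.
The binding rows give the dual system: 1·y_butter + 1·y_yeast = 10 and 4·y_butter + 1·y_yeast = 22.
Solving: y_butter = 4, y_yeast = 6.
Reduced cost of focaccia: c₃ − yᵀa₃ = 15 − (4·3 + 6·1) = 15 − 18 = -3.

-3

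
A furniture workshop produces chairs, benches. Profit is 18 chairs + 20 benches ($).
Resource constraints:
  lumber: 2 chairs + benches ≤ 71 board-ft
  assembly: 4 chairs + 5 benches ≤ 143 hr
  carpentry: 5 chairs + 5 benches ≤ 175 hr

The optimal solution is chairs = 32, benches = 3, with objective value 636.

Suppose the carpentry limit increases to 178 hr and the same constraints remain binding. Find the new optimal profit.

642

Check each constraint at x*: lumber 67/71 (slack 4); assembly 143/143 (tight); carpentry 175/175 (tight).
Since lumber is not tight, its dual is 0.
The binding rows give the dual system: 4·y_assembly + 5·y_carpentry = 18 and 5·y_assembly + 5·y_carpentry = 20.
Solving: y_assembly = 2, y_carpentry = 2.
Δz = y_carpentry·Δb = 2 × (3) = 6, so new z* = 636 + 6 = 642.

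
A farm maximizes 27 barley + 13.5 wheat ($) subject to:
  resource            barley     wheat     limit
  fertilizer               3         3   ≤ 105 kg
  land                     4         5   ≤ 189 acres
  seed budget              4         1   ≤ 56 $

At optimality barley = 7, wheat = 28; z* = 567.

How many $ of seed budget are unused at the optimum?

seed budget used = 4·7 + 1·28 = 56; slack = 56 − 56 = 0.

0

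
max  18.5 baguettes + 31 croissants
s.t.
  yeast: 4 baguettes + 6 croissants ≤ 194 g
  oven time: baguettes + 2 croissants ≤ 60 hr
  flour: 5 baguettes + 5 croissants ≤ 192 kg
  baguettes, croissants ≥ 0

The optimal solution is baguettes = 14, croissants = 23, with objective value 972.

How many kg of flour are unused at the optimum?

flour used = 5·14 + 5·23 = 185; slack = 192 − 185 = 7.

7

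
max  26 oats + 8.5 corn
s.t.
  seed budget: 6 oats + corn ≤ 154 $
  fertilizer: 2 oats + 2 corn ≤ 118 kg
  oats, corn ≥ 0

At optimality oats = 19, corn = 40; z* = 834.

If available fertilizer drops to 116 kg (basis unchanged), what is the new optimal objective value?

829

Both seed budget and fertilizer are binding at x*.
The binding rows give the dual system: 6·y_seed budget + 2·y_fertilizer = 26 and 1·y_seed budget + 2·y_fertilizer = 8.5.
→ y_seed budget = 3.5 and y_fertilizer = 2.5.
Δz = y_fertilizer·Δb = 2.5 × (-2) = -5, so new z* = 834 − 5 = 829.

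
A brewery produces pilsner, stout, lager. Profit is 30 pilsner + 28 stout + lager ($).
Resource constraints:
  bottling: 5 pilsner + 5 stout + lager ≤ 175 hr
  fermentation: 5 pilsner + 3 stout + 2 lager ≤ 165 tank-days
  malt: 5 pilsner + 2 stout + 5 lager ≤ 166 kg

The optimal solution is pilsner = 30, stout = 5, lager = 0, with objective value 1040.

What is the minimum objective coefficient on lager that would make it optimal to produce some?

7

Binding: bottling and fermentation. Non-binding: malt (6 unused).
By complementary slackness, y = 0 for the non-binding constraint.
Dual feasibility on the basic columns requires 5·y_bottling + 5·y_fermentation = 30, 5·y_bottling + 3·y_fermentation = 28.
Solving: y_bottling = 5, y_fermentation = 1.
lager enters the basis when its profit ≥ yᵀa₃ = 5·1 + 1·2 = 7.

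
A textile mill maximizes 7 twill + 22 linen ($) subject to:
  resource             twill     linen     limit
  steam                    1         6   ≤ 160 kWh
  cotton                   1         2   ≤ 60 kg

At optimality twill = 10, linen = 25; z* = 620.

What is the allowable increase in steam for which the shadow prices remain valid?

20

Binding constraints: steam, cotton. The basis is B = [[1,6],[1,2]] with det -4.
Per unit increase in steam, x* moves by d = (-0.5, 0.25).
The basis stays optimal until twill reaches 0; allowable increase = 20 kWh.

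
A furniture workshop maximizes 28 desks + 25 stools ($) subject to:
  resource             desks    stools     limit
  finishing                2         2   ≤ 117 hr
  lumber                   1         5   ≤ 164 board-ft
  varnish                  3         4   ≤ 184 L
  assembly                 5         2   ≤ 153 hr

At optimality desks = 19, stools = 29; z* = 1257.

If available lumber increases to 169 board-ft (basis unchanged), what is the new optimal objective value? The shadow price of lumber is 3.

Δb = 5, so new z* = 1257 + (3)·(5) = 1257 + 15 = 1272.

1272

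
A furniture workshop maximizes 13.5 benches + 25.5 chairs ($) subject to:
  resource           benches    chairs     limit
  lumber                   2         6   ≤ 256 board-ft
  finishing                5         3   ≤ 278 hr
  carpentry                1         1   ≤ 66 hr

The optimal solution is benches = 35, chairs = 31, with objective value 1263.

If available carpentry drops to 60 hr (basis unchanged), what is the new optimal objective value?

Check each constraint at x*: lumber 256/256 (tight); finishing 268/278 (slack 10); carpentry 66/66 (tight).
Slack constraints have shadow price 0 (complementary slackness).
From A_Bᵀ y = c: 2·y_lumber + 1·y_carpentry = 13.5; 6·y_lumber + 1·y_carpentry = 25.5.
Solving: y_lumber = 3, y_carpentry = 7.5.
Δz = y_carpentry·Δb = 7.5 × (-6) = -45, so new z* = 1263 − 45 = 1218.

1218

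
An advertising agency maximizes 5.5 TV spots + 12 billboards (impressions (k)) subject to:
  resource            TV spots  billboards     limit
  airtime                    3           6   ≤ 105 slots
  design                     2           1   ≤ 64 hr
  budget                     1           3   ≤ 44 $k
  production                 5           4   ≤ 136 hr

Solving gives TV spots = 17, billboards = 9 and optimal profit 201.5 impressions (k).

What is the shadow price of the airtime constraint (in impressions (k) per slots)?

1.5

Binding: airtime and budget. Non-binding: design (21 unused), production (15 unused).
Slack constraints have shadow price 0 (complementary slackness).
The binding rows give the dual system: 3·y_airtime + 1·y_budget = 5.5 and 6·y_airtime + 3·y_budget = 12.
This yields shadow prices y_airtime = 1.5, y_budget = 1.
Shadow price of airtime = 1.5.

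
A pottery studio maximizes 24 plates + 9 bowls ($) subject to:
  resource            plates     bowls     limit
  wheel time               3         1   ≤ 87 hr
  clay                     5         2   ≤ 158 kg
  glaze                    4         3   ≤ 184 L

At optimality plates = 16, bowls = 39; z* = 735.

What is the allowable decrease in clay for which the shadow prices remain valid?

13

Binding constraints: wheel time, clay. The basis is B = [[3,1],[5,2]] with det 1.
Per unit decrease in clay, x* moves by d = (1, -3).
The basis stays optimal until bowls reaches 0; allowable decrease = 13 kg.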